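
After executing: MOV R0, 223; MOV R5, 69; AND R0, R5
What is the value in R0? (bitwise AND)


Register state trace:
  MOV R0, 223  → R0 = 223 (0b11011111)
  MOV R5, 69  → R5 = 69 (0b01000101)
  AND R0, R5  → R0 = 223 AND 69 = 69 (0b01000101)
Final: R0 = 69

69


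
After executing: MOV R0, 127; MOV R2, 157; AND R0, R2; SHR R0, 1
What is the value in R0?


Register state trace:
  MOV R0, 127  → R0 = 127 (0b01111111)
  MOV R2, 157  → R2 = 157 (0b10011101)
  AND R0, R2  → R0 = 127 AND 157 = 29 (0b00011101)
  SHR R0, 1  → R0 = 29 >> 1 = 14
Final: R0 = 14

14


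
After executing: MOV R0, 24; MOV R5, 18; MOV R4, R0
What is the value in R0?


Register state trace:
  MOV R0, 24  → R0 = 24
  MOV R5, 18  → R5 = 18
  MOV R4, R0  → R4 = 24
Final: R0 = 24

24


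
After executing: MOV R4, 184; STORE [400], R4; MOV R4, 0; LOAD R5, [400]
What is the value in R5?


Register and memory trace:
  MOV R4, 184  → R4 = 184
  STORE [400], R4  → mem[400] = 184
  MOV R4, 0  → R4 = 0
  LOAD R5, [400]  → R5 = mem[400] = 184
Final: R5 = 184

184


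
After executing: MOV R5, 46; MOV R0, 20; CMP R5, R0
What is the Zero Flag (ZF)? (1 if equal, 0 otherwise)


Register state trace:
  MOV R5, 46  → R5 = 46
  MOV R0, 20  → R0 = 20
  CMP R5, R0  → computes 46 - 20 = 26
  Result is nonzero, so values are not equal
ZF = 0

0


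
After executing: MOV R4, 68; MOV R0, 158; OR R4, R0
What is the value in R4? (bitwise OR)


Register state trace:
  MOV R4, 68  → R4 = 68 (0b01000100)
  MOV R0, 158  → R0 = 158 (0b10011110)
  OR R4, R0   → R4 = 68 OR 158 = 222 (0b11011110)
Final: R4 = 222

222


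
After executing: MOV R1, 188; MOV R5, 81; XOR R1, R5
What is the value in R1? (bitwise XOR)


Register state trace:
  MOV R1, 188  → R1 = 188 (0b10111100)
  MOV R5, 81  → R5 = 81 (0b01010001)
  XOR R1, R5  → R1 = 188 XOR 81 = 237 (0b11101101)
Final: R1 = 237

237


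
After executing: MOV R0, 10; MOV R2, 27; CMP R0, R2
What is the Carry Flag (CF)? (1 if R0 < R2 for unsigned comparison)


Register state trace:
  MOV R0, 10  → R0 = 10
  MOV R2, 27  → R2 = 27
  CMP R0, R2  → unsigned 10 - 27: borrow occurs
  10 < 27, so CF = 1
CF = 1

1


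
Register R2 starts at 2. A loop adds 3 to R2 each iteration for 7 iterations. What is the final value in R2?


Starting value: R2 = 2
  Iter 1: R2 = 2 + 3 = 5
  Iter 2: R2 = 5 + 3 = 8
  Iter 3: R2 = 8 + 3 = 11
  Iter 4: R2 = 11 + 3 = 14
  Iter 5: R2 = 14 + 3 = 17
  Iter 6: R2 = 17 + 3 = 20
  Iter 7: R2 = 20 + 3 = 23
Final: R2 = 23

23


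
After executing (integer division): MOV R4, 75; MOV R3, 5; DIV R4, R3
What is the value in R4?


Register state trace:
  MOV R4, 75  → R4 = 75
  MOV R3, 5  → R3 = 5
  DIV R4, R3  → R4 = 75 // 5 = 15
Final: R4 = 15

15


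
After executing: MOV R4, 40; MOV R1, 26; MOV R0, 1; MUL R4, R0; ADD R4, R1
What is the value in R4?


Register state trace:
  MOV R4, 40  → R4 = 40
  MOV R1, 26  → R1 = 26
  MOV R0, 1  → R0 = 1
  MUL R4, R0  → R4 = 40 * 1 = 40
  ADD R4, R1  → R4 = 40 + 26 = 66
Final: R4 = 66

66


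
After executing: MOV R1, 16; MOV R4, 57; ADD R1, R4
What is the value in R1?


Register state trace:
  MOV R1, 16  → R1 = 16
  MOV R4, 57  → R4 = 57
  ADD R1, R4  → R1 = 16 + 57 = 73
Final: R1 = 73

73


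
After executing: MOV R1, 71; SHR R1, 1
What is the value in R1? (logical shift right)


Register state trace:
  MOV R1, 71  → R1 = 71
  SHR R1, 1  → R1 = 71 >> 1 = 71 // 2^1 = 35
Final: R1 = 35

35


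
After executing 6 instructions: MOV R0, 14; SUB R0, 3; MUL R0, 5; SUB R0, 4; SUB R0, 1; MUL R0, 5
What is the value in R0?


Register state trace:
  MOV R0, 14  → R0 = 14
  SUB R0, 3  → R0 = 14 - 3 = 11
  MUL R0, 5  → R0 = 11 * 5 = 55
  SUB R0, 4  → R0 = 55 - 4 = 51
  SUB R0, 1  → R0 = 51 - 1 = 50
  MUL R0, 5  → R0 = 50 * 5 = 250
Final: R0 = 250

250


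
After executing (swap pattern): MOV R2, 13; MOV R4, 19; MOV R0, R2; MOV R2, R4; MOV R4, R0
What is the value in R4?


Register state trace (swap pattern):
  MOV R2, 13  → R2 = 13
  MOV R4, 19  → R4 = 19
  MOV R0, R2  → R0 = 13  (save R2)
  MOV R2, R4  → R2 = 19  (R2 gets R4's value)
  MOV R4, R0  → R4 = 13  (R4 gets saved value)
Final: R4 = 13

13


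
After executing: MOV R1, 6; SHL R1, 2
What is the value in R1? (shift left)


Register state trace:
  MOV R1, 6  → R1 = 6
  SHL R1, 2  → R1 = 6 << 2 = 6 * 2^2 = 24
Final: R1 = 24

24


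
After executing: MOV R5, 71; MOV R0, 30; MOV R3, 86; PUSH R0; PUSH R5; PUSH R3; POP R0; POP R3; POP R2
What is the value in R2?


Stack trace (top is rightmost):
  MOV R5, 71  → R5 = 71
  MOV R0, 30  → R0 = 30
  MOV R3, 86  → R3 = 86
  PUSH R0  → stack: [30]
  PUSH R5  → stack: [30, 71]
  PUSH R3  → stack: [30, 71, 86]
  POP R0  → R0 = 86, stack: [30, 71]
  POP R3  → R3 = 71, stack: [30]
  POP R2  → R2 = 30, stack: []
Final: R2 = 30

30


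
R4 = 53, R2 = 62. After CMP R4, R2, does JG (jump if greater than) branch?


Trace:
  R4 = 53, R2 = 62
  CMP R4, R2  → compares 53 vs 62
  JG checks: is 53 greater than 62?
  53 < 62, so condition is false
Branch taken: No

No


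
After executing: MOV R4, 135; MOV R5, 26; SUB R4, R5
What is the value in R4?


Register state trace:
  MOV R4, 135  → R4 = 135
  MOV R5, 26  → R5 = 26
  SUB R4, R5  → R4 = 135 - 26 = 109
Final: R4 = 109

109


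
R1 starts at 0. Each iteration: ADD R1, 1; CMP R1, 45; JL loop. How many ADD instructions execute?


Loop trace (R1 starts at 0, target 45, step 1):
  ADD #1: R1 = 0 + 1 = 1  → 1 < 45, loop
  ADD #2: R1 = 1 + 1 = 2  → 2 < 45, loop
  ADD #3: R1 = 2 + 1 = 3  → 3 < 45, loop
  ADD #4: R1 = 3 + 1 = 4  → 4 < 45, loop
  ADD #5: R1 = 4 + 1 = 5  → 5 < 45, loop
  ADD #6: R1 = 5 + 1 = 6  → 6 < 45, loop
  ADD #7: R1 = 6 + 1 = 7  → 7 < 45, loop
  ADD #8: R1 = 7 + 1 = 8  → 8 < 45, loop
  ADD #9: R1 = 8 + 1 = 9  → 9 < 45, loop
  ADD #10: R1 = 9 + 1 = 10  → 10 < 45, loop
  ADD #11: R1 = 10 + 1 = 11  → 11 < 45, loop
  ADD #12: R1 = 11 + 1 = 12  → 12 < 45, loop
  ADD #13: R1 = 12 + 1 = 13  → 13 < 45, loop
  ADD #14: R1 = 13 + 1 = 14  → 14 < 45, loop
  ADD #15: R1 = 14 + 1 = 15  → 15 < 45, loop
  ADD #16: R1 = 15 + 1 = 16  → 16 < 45, loop
  ADD #17: R1 = 16 + 1 = 17  → 17 < 45, loop
  ADD #18: R1 = 17 + 1 = 18  → 18 < 45, loop
  ADD #19: R1 = 18 + 1 = 19  → 19 < 45, loop
  ADD #20: R1 = 19 + 1 = 20  → 20 < 45, loop
  ADD #21: R1 = 20 + 1 = 21  → 21 < 45, loop
  ADD #22: R1 = 21 + 1 = 22  → 22 < 45, loop
  ADD #23: R1 = 22 + 1 = 23  → 23 < 45, loop
  ADD #24: R1 = 23 + 1 = 24  → 24 < 45, loop
  ADD #25: R1 = 24 + 1 = 25  → 25 < 45, loop
  ADD #26: R1 = 25 + 1 = 26  → 26 < 45, loop
  ADD #27: R1 = 26 + 1 = 27  → 27 < 45, loop
  ADD #28: R1 = 27 + 1 = 28  → 28 < 45, loop
  ADD #29: R1 = 28 + 1 = 29  → 29 < 45, loop
  ADD #30: R1 = 29 + 1 = 30  → 30 < 45, loop
  ADD #31: R1 = 30 + 1 = 31  → 31 < 45, loop
  ADD #32: R1 = 31 + 1 = 32  → 32 < 45, loop
  ADD #33: R1 = 32 + 1 = 33  → 33 < 45, loop
  ADD #34: R1 = 33 + 1 = 34  → 34 < 45, loop
  ADD #35: R1 = 34 + 1 = 35  → 35 < 45, loop
  ADD #36: R1 = 35 + 1 = 36  → 36 < 45, loop
  ADD #37: R1 = 36 + 1 = 37  → 37 < 45, loop
  ADD #38: R1 = 37 + 1 = 38  → 38 < 45, loop
  ADD #39: R1 = 38 + 1 = 39  → 39 < 45, loop
  ADD #40: R1 = 39 + 1 = 40  → 40 < 45, loop
  ADD #41: R1 = 40 + 1 = 41  → 41 < 45, loop
  ADD #42: R1 = 41 + 1 = 42  → 42 < 45, loop
  ADD #43: R1 = 42 + 1 = 43  → 43 < 45, loop
  ADD #44: R1 = 43 + 1 = 44  → 44 < 45, loop
  ADD #45: R1 = 44 + 1 = 45  → 45 >= 45, exit
Total ADD instructions: 45

45


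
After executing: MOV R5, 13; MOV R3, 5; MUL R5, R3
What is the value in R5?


Register state trace:
  MOV R5, 13  → R5 = 13
  MOV R3, 5  → R3 = 5
  MUL R5, R3  → R5 = 13 * 5 = 65
Final: R5 = 65

65


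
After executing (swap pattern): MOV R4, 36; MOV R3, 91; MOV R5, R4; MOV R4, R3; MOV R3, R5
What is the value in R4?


Register state trace (swap pattern):
  MOV R4, 36  → R4 = 36
  MOV R3, 91  → R3 = 91
  MOV R5, R4  → R5 = 36  (save R4)
  MOV R4, R3  → R4 = 91  (R4 gets R3's value)
  MOV R3, R5  → R3 = 36  (R3 gets saved value)
Final: R4 = 91

91


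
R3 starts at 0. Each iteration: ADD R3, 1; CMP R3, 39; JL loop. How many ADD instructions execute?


Loop trace (R3 starts at 0, target 39, step 1):
  ADD #1: R3 = 0 + 1 = 1  → 1 < 39, loop
  ADD #2: R3 = 1 + 1 = 2  → 2 < 39, loop
  ADD #3: R3 = 2 + 1 = 3  → 3 < 39, loop
  ADD #4: R3 = 3 + 1 = 4  → 4 < 39, loop
  ADD #5: R3 = 4 + 1 = 5  → 5 < 39, loop
  ADD #6: R3 = 5 + 1 = 6  → 6 < 39, loop
  ADD #7: R3 = 6 + 1 = 7  → 7 < 39, loop
  ADD #8: R3 = 7 + 1 = 8  → 8 < 39, loop
  ADD #9: R3 = 8 + 1 = 9  → 9 < 39, loop
  ADD #10: R3 = 9 + 1 = 10  → 10 < 39, loop
  ADD #11: R3 = 10 + 1 = 11  → 11 < 39, loop
  ADD #12: R3 = 11 + 1 = 12  → 12 < 39, loop
  ADD #13: R3 = 12 + 1 = 13  → 13 < 39, loop
  ADD #14: R3 = 13 + 1 = 14  → 14 < 39, loop
  ADD #15: R3 = 14 + 1 = 15  → 15 < 39, loop
  ADD #16: R3 = 15 + 1 = 16  → 16 < 39, loop
  ADD #17: R3 = 16 + 1 = 17  → 17 < 39, loop
  ADD #18: R3 = 17 + 1 = 18  → 18 < 39, loop
  ADD #19: R3 = 18 + 1 = 19  → 19 < 39, loop
  ADD #20: R3 = 19 + 1 = 20  → 20 < 39, loop
  ADD #21: R3 = 20 + 1 = 21  → 21 < 39, loop
  ADD #22: R3 = 21 + 1 = 22  → 22 < 39, loop
  ADD #23: R3 = 22 + 1 = 23  → 23 < 39, loop
  ADD #24: R3 = 23 + 1 = 24  → 24 < 39, loop
  ADD #25: R3 = 24 + 1 = 25  → 25 < 39, loop
  ADD #26: R3 = 25 + 1 = 26  → 26 < 39, loop
  ADD #27: R3 = 26 + 1 = 27  → 27 < 39, loop
  ADD #28: R3 = 27 + 1 = 28  → 28 < 39, loop
  ADD #29: R3 = 28 + 1 = 29  → 29 < 39, loop
  ADD #30: R3 = 29 + 1 = 30  → 30 < 39, loop
  ADD #31: R3 = 30 + 1 = 31  → 31 < 39, loop
  ADD #32: R3 = 31 + 1 = 32  → 32 < 39, loop
  ADD #33: R3 = 32 + 1 = 33  → 33 < 39, loop
  ADD #34: R3 = 33 + 1 = 34  → 34 < 39, loop
  ADD #35: R3 = 34 + 1 = 35  → 35 < 39, loop
  ADD #36: R3 = 35 + 1 = 36  → 36 < 39, loop
  ADD #37: R3 = 36 + 1 = 37  → 37 < 39, loop
  ADD #38: R3 = 37 + 1 = 38  → 38 < 39, loop
  ADD #39: R3 = 38 + 1 = 39  → 39 >= 39, exit
Total ADD instructions: 39

39


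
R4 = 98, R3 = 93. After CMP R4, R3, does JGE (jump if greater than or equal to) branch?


Trace:
  R4 = 98, R3 = 93
  CMP R4, R3  → compares 98 vs 93
  JGE checks: is 98 greater than or equal to 93?
  98 > 93, so condition is true
Branch taken: Yes

Yes


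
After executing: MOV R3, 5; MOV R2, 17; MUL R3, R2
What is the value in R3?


Register state trace:
  MOV R3, 5  → R3 = 5
  MOV R2, 17  → R2 = 17
  MUL R3, R2  → R3 = 5 * 17 = 85
Final: R3 = 85

85


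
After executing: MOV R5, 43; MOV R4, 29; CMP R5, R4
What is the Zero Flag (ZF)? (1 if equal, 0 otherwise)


Register state trace:
  MOV R5, 43  → R5 = 43
  MOV R4, 29  → R4 = 29
  CMP R5, R4  → computes 43 - 29 = 14
  Result is nonzero, so values are not equal
ZF = 0

0


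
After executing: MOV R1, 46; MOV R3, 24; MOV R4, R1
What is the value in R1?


Register state trace:
  MOV R1, 46  → R1 = 46
  MOV R3, 24  → R3 = 24
  MOV R4, R1  → R4 = 46
Final: R1 = 46

46


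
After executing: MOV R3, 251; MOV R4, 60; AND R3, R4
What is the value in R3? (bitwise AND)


Register state trace:
  MOV R3, 251  → R3 = 251 (0b11111011)
  MOV R4, 60  → R4 = 60 (0b00111100)
  AND R3, R4  → R3 = 251 AND 60 = 56 (0b00111000)
Final: R3 = 56

56


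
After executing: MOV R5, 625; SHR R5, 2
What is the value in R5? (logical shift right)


Register state trace:
  MOV R5, 625  → R5 = 625
  SHR R5, 2  → R5 = 625 >> 2 = 625 // 2^2 = 156
Final: R5 = 156

156


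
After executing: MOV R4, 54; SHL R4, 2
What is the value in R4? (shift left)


Register state trace:
  MOV R4, 54  → R4 = 54
  SHL R4, 2  → R4 = 54 << 2 = 54 * 2^2 = 216
Final: R4 = 216

216


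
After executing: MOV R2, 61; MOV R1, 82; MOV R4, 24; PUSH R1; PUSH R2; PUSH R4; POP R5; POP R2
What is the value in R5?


Stack trace (top is rightmost):
  MOV R2, 61  → R2 = 61
  MOV R1, 82  → R1 = 82
  MOV R4, 24  → R4 = 24
  PUSH R1  → stack: [82]
  PUSH R2  → stack: [82, 61]
  PUSH R4  → stack: [82, 61, 24]
  POP R5  → R5 = 24, stack: [82, 61]
  POP R2  → R2 = 61, stack: [82]
Final: R5 = 24

24


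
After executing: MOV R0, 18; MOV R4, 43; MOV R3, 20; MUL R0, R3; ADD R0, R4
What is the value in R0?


Register state trace:
  MOV R0, 18  → R0 = 18
  MOV R4, 43  → R4 = 43
  MOV R3, 20  → R3 = 20
  MUL R0, R3  → R0 = 18 * 20 = 360
  ADD R0, R4  → R0 = 360 + 43 = 403
Final: R0 = 403

403


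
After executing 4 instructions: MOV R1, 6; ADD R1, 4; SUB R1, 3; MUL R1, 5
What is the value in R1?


Register state trace:
  MOV R1, 6  → R1 = 6
  ADD R1, 4  → R1 = 6 + 4 = 10
  SUB R1, 3  → R1 = 10 - 3 = 7
  MUL R1, 5  → R1 = 7 * 5 = 35
Final: R1 = 35

35


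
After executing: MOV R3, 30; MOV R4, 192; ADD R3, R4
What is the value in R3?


Register state trace:
  MOV R3, 30  → R3 = 30
  MOV R4, 192  → R4 = 192
  ADD R3, R4  → R3 = 30 + 192 = 222
Final: R3 = 222

222


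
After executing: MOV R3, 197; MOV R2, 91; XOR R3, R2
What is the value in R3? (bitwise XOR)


Register state trace:
  MOV R3, 197  → R3 = 197 (0b11000101)
  MOV R2, 91  → R2 = 91 (0b01011011)
  XOR R3, R2  → R3 = 197 XOR 91 = 158 (0b10011110)
Final: R3 = 158

158


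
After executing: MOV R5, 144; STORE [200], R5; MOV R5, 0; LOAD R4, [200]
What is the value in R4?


Register and memory trace:
  MOV R5, 144  → R5 = 144
  STORE [200], R5  → mem[200] = 144
  MOV R5, 0  → R5 = 0
  LOAD R4, [200]  → R4 = mem[200] = 144
Final: R4 = 144

144


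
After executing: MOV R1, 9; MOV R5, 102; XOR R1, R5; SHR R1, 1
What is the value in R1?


Register state trace:
  MOV R1, 9  → R1 = 9 (0b00001001)
  MOV R5, 102  → R5 = 102 (0b01100110)
  XOR R1, R5  → R1 = 9 XOR 102 = 111 (0b01101111)
  SHR R1, 1  → R1 = 111 >> 1 = 55
Final: R1 = 55

55


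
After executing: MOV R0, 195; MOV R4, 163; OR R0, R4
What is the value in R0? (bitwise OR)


Register state trace:
  MOV R0, 195  → R0 = 195 (0b11000011)
  MOV R4, 163  → R4 = 163 (0b10100011)
  OR R0, R4   → R0 = 195 OR 163 = 227 (0b11100011)
Final: R0 = 227

227


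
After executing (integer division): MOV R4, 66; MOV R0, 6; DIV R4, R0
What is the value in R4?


Register state trace:
  MOV R4, 66  → R4 = 66
  MOV R0, 6  → R0 = 6
  DIV R4, R0  → R4 = 66 // 6 = 11
Final: R4 = 11

11


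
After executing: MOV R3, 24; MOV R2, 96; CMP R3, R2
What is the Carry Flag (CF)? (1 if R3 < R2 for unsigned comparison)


Register state trace:
  MOV R3, 24  → R3 = 24
  MOV R2, 96  → R2 = 96
  CMP R3, R2  → unsigned 24 - 96: borrow occurs
  24 < 96, so CF = 1
CF = 1

1


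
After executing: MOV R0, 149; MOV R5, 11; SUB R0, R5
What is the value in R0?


Register state trace:
  MOV R0, 149  → R0 = 149
  MOV R5, 11  → R5 = 11
  SUB R0, R5  → R0 = 149 - 11 = 138
Final: R0 = 138

138


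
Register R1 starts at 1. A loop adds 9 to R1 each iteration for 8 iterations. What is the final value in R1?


Starting value: R1 = 1
  Iter 1: R1 = 1 + 9 = 10
  Iter 2: R1 = 10 + 9 = 19
  Iter 3: R1 = 19 + 9 = 28
  Iter 4: R1 = 28 + 9 = 37
  Iter 5: R1 = 37 + 9 = 46
  Iter 6: R1 = 46 + 9 = 55
  Iter 7: R1 = 55 + 9 = 64
  Iter 8: R1 = 64 + 9 = 73
Final: R1 = 73

73


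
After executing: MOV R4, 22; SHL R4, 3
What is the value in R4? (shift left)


Register state trace:
  MOV R4, 22  → R4 = 22
  SHL R4, 3  → R4 = 22 << 3 = 22 * 2^3 = 176
Final: R4 = 176

176


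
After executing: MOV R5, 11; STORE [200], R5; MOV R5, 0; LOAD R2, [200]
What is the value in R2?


Register and memory trace:
  MOV R5, 11  → R5 = 11
  STORE [200], R5  → mem[200] = 11
  MOV R5, 0  → R5 = 0
  LOAD R2, [200]  → R2 = mem[200] = 11
Final: R2 = 11

11


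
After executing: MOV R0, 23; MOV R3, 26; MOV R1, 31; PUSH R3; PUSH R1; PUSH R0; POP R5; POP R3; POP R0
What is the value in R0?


Stack trace (top is rightmost):
  MOV R0, 23  → R0 = 23
  MOV R3, 26  → R3 = 26
  MOV R1, 31  → R1 = 31
  PUSH R3  → stack: [26]
  PUSH R1  → stack: [26, 31]
  PUSH R0  → stack: [26, 31, 23]
  POP R5  → R5 = 23, stack: [26, 31]
  POP R3  → R3 = 31, stack: [26]
  POP R0  → R0 = 26, stack: []
Final: R0 = 26

26


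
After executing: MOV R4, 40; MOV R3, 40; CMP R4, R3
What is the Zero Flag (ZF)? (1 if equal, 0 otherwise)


Register state trace:
  MOV R4, 40  → R4 = 40
  MOV R3, 40  → R3 = 40
  CMP R4, R3  → computes 40 - 40 = 0
  Result is zero, so values are equal
ZF = 1

1


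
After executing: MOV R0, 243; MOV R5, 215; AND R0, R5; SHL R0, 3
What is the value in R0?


Register state trace:
  MOV R0, 243  → R0 = 243 (0b11110011)
  MOV R5, 215  → R5 = 215 (0b11010111)
  AND R0, R5  → R0 = 243 AND 215 = 211 (0b11010011)
  SHL R0, 3  → R0 = 211 << 3 = 1688
Final: R0 = 1688

1688


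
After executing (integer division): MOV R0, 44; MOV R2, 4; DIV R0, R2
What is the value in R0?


Register state trace:
  MOV R0, 44  → R0 = 44
  MOV R2, 4  → R2 = 4
  DIV R0, R2  → R0 = 44 // 4 = 11
Final: R0 = 11

11


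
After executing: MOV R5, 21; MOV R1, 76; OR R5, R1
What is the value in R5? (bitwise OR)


Register state trace:
  MOV R5, 21  → R5 = 21 (0b00010101)
  MOV R1, 76  → R1 = 76 (0b01001100)
  OR R5, R1   → R5 = 21 OR 76 = 93 (0b01011101)
Final: R5 = 93

93


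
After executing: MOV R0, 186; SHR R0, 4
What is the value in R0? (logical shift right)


Register state trace:
  MOV R0, 186  → R0 = 186
  SHR R0, 4  → R0 = 186 >> 4 = 186 // 2^4 = 11
Final: R0 = 11

11


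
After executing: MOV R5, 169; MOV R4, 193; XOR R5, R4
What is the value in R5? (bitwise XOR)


Register state trace:
  MOV R5, 169  → R5 = 169 (0b10101001)
  MOV R4, 193  → R4 = 193 (0b11000001)
  XOR R5, R4  → R5 = 169 XOR 193 = 104 (0b01101000)
Final: R5 = 104

104


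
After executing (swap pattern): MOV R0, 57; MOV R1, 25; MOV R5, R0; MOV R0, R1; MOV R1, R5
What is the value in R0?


Register state trace (swap pattern):
  MOV R0, 57  → R0 = 57
  MOV R1, 25  → R1 = 25
  MOV R5, R0  → R5 = 57  (save R0)
  MOV R0, R1  → R0 = 25  (R0 gets R1's value)
  MOV R1, R5  → R1 = 57  (R1 gets saved value)
Final: R0 = 25

25


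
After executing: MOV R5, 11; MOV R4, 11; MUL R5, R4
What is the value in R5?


Register state trace:
  MOV R5, 11  → R5 = 11
  MOV R4, 11  → R4 = 11
  MUL R5, R4  → R5 = 11 * 11 = 121
Final: R5 = 121

121


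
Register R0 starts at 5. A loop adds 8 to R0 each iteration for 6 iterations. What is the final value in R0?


Starting value: R0 = 5
  Iter 1: R0 = 5 + 8 = 13
  Iter 2: R0 = 13 + 8 = 21
  Iter 3: R0 = 21 + 8 = 29
  Iter 4: R0 = 29 + 8 = 37
  Iter 5: R0 = 37 + 8 = 45
  Iter 6: R0 = 45 + 8 = 53
Final: R0 = 53

53


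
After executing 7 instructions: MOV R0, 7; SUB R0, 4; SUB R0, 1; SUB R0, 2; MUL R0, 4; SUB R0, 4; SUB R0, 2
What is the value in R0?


Register state trace:
  MOV R0, 7  → R0 = 7
  SUB R0, 4  → R0 = 7 - 4 = 3
  SUB R0, 1  → R0 = 3 - 1 = 2
  SUB R0, 2  → R0 = 2 - 2 = 0
  MUL R0, 4  → R0 = 0 * 4 = 0
  SUB R0, 4  → R0 = 0 - 4 = -4
  SUB R0, 2  → R0 = -4 - 2 = -6
Final: R0 = -6

-6


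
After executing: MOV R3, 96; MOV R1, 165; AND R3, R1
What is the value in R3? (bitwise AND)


Register state trace:
  MOV R3, 96  → R3 = 96 (0b01100000)
  MOV R1, 165  → R1 = 165 (0b10100101)
  AND R3, R1  → R3 = 96 AND 165 = 32 (0b00100000)
Final: R3 = 32

32


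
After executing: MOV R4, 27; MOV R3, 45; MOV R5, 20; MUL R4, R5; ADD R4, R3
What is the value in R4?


Register state trace:
  MOV R4, 27  → R4 = 27
  MOV R3, 45  → R3 = 45
  MOV R5, 20  → R5 = 20
  MUL R4, R5  → R4 = 27 * 20 = 540
  ADD R4, R3  → R4 = 540 + 45 = 585
Final: R4 = 585

585


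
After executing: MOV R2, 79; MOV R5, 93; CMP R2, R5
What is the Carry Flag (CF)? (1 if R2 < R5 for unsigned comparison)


Register state trace:
  MOV R2, 79  → R2 = 79
  MOV R5, 93  → R5 = 93
  CMP R2, R5  → unsigned 79 - 93: borrow occurs
  79 < 93, so CF = 1
CF = 1

1


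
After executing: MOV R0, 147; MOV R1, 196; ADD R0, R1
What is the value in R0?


Register state trace:
  MOV R0, 147  → R0 = 147
  MOV R1, 196  → R1 = 196
  ADD R0, R1  → R0 = 147 + 196 = 343
Final: R0 = 343

343


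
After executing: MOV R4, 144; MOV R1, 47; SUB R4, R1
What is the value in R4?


Register state trace:
  MOV R4, 144  → R4 = 144
  MOV R1, 47  → R1 = 47
  SUB R4, R1  → R4 = 144 - 47 = 97
Final: R4 = 97

97


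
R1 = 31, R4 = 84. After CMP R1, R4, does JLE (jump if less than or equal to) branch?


Trace:
  R1 = 31, R4 = 84
  CMP R1, R4  → compares 31 vs 84
  JLE checks: is 31 less than or equal to 84?
  31 < 84, so condition is true
Branch taken: Yes

Yes


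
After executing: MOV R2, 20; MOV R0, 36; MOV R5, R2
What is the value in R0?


Register state trace:
  MOV R2, 20  → R2 = 20
  MOV R0, 36  → R0 = 36
  MOV R5, R2  → R5 = 20
Final: R0 = 36

36


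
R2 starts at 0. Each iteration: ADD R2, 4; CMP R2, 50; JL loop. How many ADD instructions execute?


Loop trace (R2 starts at 0, target 50, step 4):
  ADD #1: R2 = 0 + 4 = 4  → 4 < 50, loop
  ADD #2: R2 = 4 + 4 = 8  → 8 < 50, loop
  ADD #3: R2 = 8 + 4 = 12  → 12 < 50, loop
  ADD #4: R2 = 12 + 4 = 16  → 16 < 50, loop
  ADD #5: R2 = 16 + 4 = 20  → 20 < 50, loop
  ADD #6: R2 = 20 + 4 = 24  → 24 < 50, loop
  ADD #7: R2 = 24 + 4 = 28  → 28 < 50, loop
  ADD #8: R2 = 28 + 4 = 32  → 32 < 50, loop
  ADD #9: R2 = 32 + 4 = 36  → 36 < 50, loop
  ADD #10: R2 = 36 + 4 = 40  → 40 < 50, loop
  ADD #11: R2 = 40 + 4 = 44  → 44 < 50, loop
  ADD #12: R2 = 44 + 4 = 48  → 48 < 50, loop
  ADD #13: R2 = 48 + 4 = 52  → 52 >= 50, exit
Total ADD instructions: 13

13


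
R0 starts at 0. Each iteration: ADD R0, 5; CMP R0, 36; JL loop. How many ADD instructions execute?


Loop trace (R0 starts at 0, target 36, step 5):
  ADD #1: R0 = 0 + 5 = 5  → 5 < 36, loop
  ADD #2: R0 = 5 + 5 = 10  → 10 < 36, loop
  ADD #3: R0 = 10 + 5 = 15  → 15 < 36, loop
  ADD #4: R0 = 15 + 5 = 20  → 20 < 36, loop
  ADD #5: R0 = 20 + 5 = 25  → 25 < 36, loop
  ADD #6: R0 = 25 + 5 = 30  → 30 < 36, loop
  ADD #7: R0 = 30 + 5 = 35  → 35 < 36, loop
  ADD #8: R0 = 35 + 5 = 40  → 40 >= 36, exit
Total ADD instructions: 8

8


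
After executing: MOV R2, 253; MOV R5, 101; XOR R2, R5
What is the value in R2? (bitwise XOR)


Register state trace:
  MOV R2, 253  → R2 = 253 (0b11111101)
  MOV R5, 101  → R5 = 101 (0b01100101)
  XOR R2, R5  → R2 = 253 XOR 101 = 152 (0b10011000)
Final: R2 = 152

152


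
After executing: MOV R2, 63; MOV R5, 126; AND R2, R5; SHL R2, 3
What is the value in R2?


Register state trace:
  MOV R2, 63  → R2 = 63 (0b00111111)
  MOV R5, 126  → R5 = 126 (0b01111110)
  AND R2, R5  → R2 = 63 AND 126 = 62 (0b00111110)
  SHL R2, 3  → R2 = 62 << 3 = 496
Final: R2 = 496

496


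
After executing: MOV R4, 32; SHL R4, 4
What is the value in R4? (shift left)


Register state trace:
  MOV R4, 32  → R4 = 32
  SHL R4, 4  → R4 = 32 << 4 = 32 * 2^4 = 512
Final: R4 = 512

512


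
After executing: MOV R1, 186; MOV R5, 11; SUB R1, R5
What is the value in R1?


Register state trace:
  MOV R1, 186  → R1 = 186
  MOV R5, 11  → R5 = 11
  SUB R1, R5  → R1 = 186 - 11 = 175
Final: R1 = 175

175


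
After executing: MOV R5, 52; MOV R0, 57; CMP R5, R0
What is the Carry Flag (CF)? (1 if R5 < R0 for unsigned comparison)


Register state trace:
  MOV R5, 52  → R5 = 52
  MOV R0, 57  → R0 = 57
  CMP R5, R0  → unsigned 52 - 57: borrow occurs
  52 < 57, so CF = 1
CF = 1

1


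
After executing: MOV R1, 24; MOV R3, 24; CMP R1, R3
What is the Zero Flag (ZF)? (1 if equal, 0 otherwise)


Register state trace:
  MOV R1, 24  → R1 = 24
  MOV R3, 24  → R3 = 24
  CMP R1, R3  → computes 24 - 24 = 0
  Result is zero, so values are equal
ZF = 1

1


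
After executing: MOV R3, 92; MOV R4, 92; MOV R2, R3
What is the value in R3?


Register state trace:
  MOV R3, 92  → R3 = 92
  MOV R4, 92  → R4 = 92
  MOV R2, R3  → R2 = 92
Final: R3 = 92

92


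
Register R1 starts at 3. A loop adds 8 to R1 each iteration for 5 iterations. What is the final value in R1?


Starting value: R1 = 3
  Iter 1: R1 = 3 + 8 = 11
  Iter 2: R1 = 11 + 8 = 19
  Iter 3: R1 = 19 + 8 = 27
  Iter 4: R1 = 27 + 8 = 35
  Iter 5: R1 = 35 + 8 = 43
Final: R1 = 43

43


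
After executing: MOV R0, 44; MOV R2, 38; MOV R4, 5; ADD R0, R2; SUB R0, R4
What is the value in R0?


Register state trace:
  MOV R0, 44  → R0 = 44
  MOV R2, 38  → R2 = 38
  MOV R4, 5  → R4 = 5
  ADD R0, R2  → R0 = 44 + 38 = 82
  SUB R0, R4  → R0 = 82 - 5 = 77
Final: R0 = 77

77


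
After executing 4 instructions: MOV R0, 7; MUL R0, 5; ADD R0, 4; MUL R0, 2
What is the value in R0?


Register state trace:
  MOV R0, 7  → R0 = 7
  MUL R0, 5  → R0 = 7 * 5 = 35
  ADD R0, 4  → R0 = 35 + 4 = 39
  MUL R0, 2  → R0 = 39 * 2 = 78
Final: R0 = 78

78


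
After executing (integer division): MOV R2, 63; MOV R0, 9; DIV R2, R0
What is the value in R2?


Register state trace:
  MOV R2, 63  → R2 = 63
  MOV R0, 9  → R0 = 9
  DIV R2, R0  → R2 = 63 // 9 = 7
Final: R2 = 7

7


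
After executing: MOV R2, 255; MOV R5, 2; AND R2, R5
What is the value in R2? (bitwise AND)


Register state trace:
  MOV R2, 255  → R2 = 255 (0b11111111)
  MOV R5, 2  → R5 = 2 (0b00000010)
  AND R2, R5  → R2 = 255 AND 2 = 2 (0b00000010)
Final: R2 = 2

2


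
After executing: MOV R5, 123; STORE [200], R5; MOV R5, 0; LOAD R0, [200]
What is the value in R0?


Register and memory trace:
  MOV R5, 123  → R5 = 123
  STORE [200], R5  → mem[200] = 123
  MOV R5, 0  → R5 = 0
  LOAD R0, [200]  → R0 = mem[200] = 123
Final: R0 = 123

123


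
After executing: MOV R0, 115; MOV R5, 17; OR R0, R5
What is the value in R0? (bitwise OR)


Register state trace:
  MOV R0, 115  → R0 = 115 (0b01110011)
  MOV R5, 17  → R5 = 17 (0b00010001)
  OR R0, R5   → R0 = 115 OR 17 = 115 (0b01110011)
Final: R0 = 115

115


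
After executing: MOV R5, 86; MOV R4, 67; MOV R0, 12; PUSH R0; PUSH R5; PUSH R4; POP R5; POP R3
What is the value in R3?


Stack trace (top is rightmost):
  MOV R5, 86  → R5 = 86
  MOV R4, 67  → R4 = 67
  MOV R0, 12  → R0 = 12
  PUSH R0  → stack: [12]
  PUSH R5  → stack: [12, 86]
  PUSH R4  → stack: [12, 86, 67]
  POP R5  → R5 = 67, stack: [12, 86]
  POP R3  → R3 = 86, stack: [12]
Final: R3 = 86

86


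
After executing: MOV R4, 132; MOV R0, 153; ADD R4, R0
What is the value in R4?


Register state trace:
  MOV R4, 132  → R4 = 132
  MOV R0, 153  → R0 = 153
  ADD R4, R0  → R4 = 132 + 153 = 285
Final: R4 = 285

285


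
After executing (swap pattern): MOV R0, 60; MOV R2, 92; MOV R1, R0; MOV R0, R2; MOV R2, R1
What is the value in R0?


Register state trace (swap pattern):
  MOV R0, 60  → R0 = 60
  MOV R2, 92  → R2 = 92
  MOV R1, R0  → R1 = 60  (save R0)
  MOV R0, R2  → R0 = 92  (R0 gets R2's value)
  MOV R2, R1  → R2 = 60  (R2 gets saved value)
Final: R0 = 92

92


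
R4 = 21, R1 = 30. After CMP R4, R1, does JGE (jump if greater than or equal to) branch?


Trace:
  R4 = 21, R1 = 30
  CMP R4, R1  → compares 21 vs 30
  JGE checks: is 21 greater than or equal to 30?
  21 < 30, so condition is false
Branch taken: No

No


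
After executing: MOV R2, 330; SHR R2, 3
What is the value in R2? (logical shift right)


Register state trace:
  MOV R2, 330  → R2 = 330
  SHR R2, 3  → R2 = 330 >> 3 = 330 // 2^3 = 41
Final: R2 = 41

41


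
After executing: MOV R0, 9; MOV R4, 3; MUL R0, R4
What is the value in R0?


Register state trace:
  MOV R0, 9  → R0 = 9
  MOV R4, 3  → R4 = 3
  MUL R0, R4  → R0 = 9 * 3 = 27
Final: R0 = 27

27


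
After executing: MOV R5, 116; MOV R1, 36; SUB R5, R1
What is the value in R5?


Register state trace:
  MOV R5, 116  → R5 = 116
  MOV R1, 36  → R1 = 36
  SUB R5, R1  → R5 = 116 - 36 = 80
Final: R5 = 80

80


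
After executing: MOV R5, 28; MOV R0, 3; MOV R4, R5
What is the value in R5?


Register state trace:
  MOV R5, 28  → R5 = 28
  MOV R0, 3  → R0 = 3
  MOV R4, R5  → R4 = 28
Final: R5 = 28

28


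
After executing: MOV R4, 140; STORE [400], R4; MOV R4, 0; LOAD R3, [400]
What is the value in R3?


Register and memory trace:
  MOV R4, 140  → R4 = 140
  STORE [400], R4  → mem[400] = 140
  MOV R4, 0  → R4 = 0
  LOAD R3, [400]  → R3 = mem[400] = 140
Final: R3 = 140

140


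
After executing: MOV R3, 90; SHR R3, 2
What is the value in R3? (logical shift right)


Register state trace:
  MOV R3, 90  → R3 = 90
  SHR R3, 2  → R3 = 90 >> 2 = 90 // 2^2 = 22
Final: R3 = 22

22


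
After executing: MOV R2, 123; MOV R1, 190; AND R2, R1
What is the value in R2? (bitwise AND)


Register state trace:
  MOV R2, 123  → R2 = 123 (0b01111011)
  MOV R1, 190  → R1 = 190 (0b10111110)
  AND R2, R1  → R2 = 123 AND 190 = 58 (0b00111010)
Final: R2 = 58

58


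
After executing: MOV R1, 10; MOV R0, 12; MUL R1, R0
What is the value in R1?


Register state trace:
  MOV R1, 10  → R1 = 10
  MOV R0, 12  → R0 = 12
  MUL R1, R0  → R1 = 10 * 12 = 120
Final: R1 = 120

120


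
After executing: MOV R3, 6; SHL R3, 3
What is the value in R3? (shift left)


Register state trace:
  MOV R3, 6  → R3 = 6
  SHL R3, 3  → R3 = 6 << 3 = 6 * 2^3 = 48
Final: R3 = 48

48


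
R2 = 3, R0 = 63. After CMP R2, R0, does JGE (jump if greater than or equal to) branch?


Trace:
  R2 = 3, R0 = 63
  CMP R2, R0  → compares 3 vs 63
  JGE checks: is 3 greater than or equal to 63?
  3 < 63, so condition is false
Branch taken: No

No


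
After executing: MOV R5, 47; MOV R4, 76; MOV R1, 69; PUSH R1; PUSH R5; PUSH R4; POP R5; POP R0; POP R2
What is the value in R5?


Stack trace (top is rightmost):
  MOV R5, 47  → R5 = 47
  MOV R4, 76  → R4 = 76
  MOV R1, 69  → R1 = 69
  PUSH R1  → stack: [69]
  PUSH R5  → stack: [69, 47]
  PUSH R4  → stack: [69, 47, 76]
  POP R5  → R5 = 76, stack: [69, 47]
  POP R0  → R0 = 47, stack: [69]
  POP R2  → R2 = 69, stack: []
Final: R5 = 76

76


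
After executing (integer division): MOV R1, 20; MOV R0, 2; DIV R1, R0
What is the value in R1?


Register state trace:
  MOV R1, 20  → R1 = 20
  MOV R0, 2  → R0 = 2
  DIV R1, R0  → R1 = 20 // 2 = 10
Final: R1 = 10

10


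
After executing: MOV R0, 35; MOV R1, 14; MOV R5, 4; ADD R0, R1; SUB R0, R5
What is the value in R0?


Register state trace:
  MOV R0, 35  → R0 = 35
  MOV R1, 14  → R1 = 14
  MOV R5, 4  → R5 = 4
  ADD R0, R1  → R0 = 35 + 14 = 49
  SUB R0, R5  → R0 = 49 - 4 = 45
Final: R0 = 45

45


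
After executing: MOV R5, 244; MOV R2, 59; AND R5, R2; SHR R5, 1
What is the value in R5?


Register state trace:
  MOV R5, 244  → R5 = 244 (0b11110100)
  MOV R2, 59  → R2 = 59 (0b00111011)
  AND R5, R2  → R5 = 244 AND 59 = 48 (0b00110000)
  SHR R5, 1  → R5 = 48 >> 1 = 24
Final: R5 = 24

24


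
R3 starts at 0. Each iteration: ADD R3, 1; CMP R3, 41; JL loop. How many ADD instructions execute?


Loop trace (R3 starts at 0, target 41, step 1):
  ADD #1: R3 = 0 + 1 = 1  → 1 < 41, loop
  ADD #2: R3 = 1 + 1 = 2  → 2 < 41, loop
  ADD #3: R3 = 2 + 1 = 3  → 3 < 41, loop
  ADD #4: R3 = 3 + 1 = 4  → 4 < 41, loop
  ADD #5: R3 = 4 + 1 = 5  → 5 < 41, loop
  ADD #6: R3 = 5 + 1 = 6  → 6 < 41, loop
  ADD #7: R3 = 6 + 1 = 7  → 7 < 41, loop
  ADD #8: R3 = 7 + 1 = 8  → 8 < 41, loop
  ADD #9: R3 = 8 + 1 = 9  → 9 < 41, loop
  ADD #10: R3 = 9 + 1 = 10  → 10 < 41, loop
  ADD #11: R3 = 10 + 1 = 11  → 11 < 41, loop
  ADD #12: R3 = 11 + 1 = 12  → 12 < 41, loop
  ADD #13: R3 = 12 + 1 = 13  → 13 < 41, loop
  ADD #14: R3 = 13 + 1 = 14  → 14 < 41, loop
  ADD #15: R3 = 14 + 1 = 15  → 15 < 41, loop
  ADD #16: R3 = 15 + 1 = 16  → 16 < 41, loop
  ADD #17: R3 = 16 + 1 = 17  → 17 < 41, loop
  ADD #18: R3 = 17 + 1 = 18  → 18 < 41, loop
  ADD #19: R3 = 18 + 1 = 19  → 19 < 41, loop
  ADD #20: R3 = 19 + 1 = 20  → 20 < 41, loop
  ADD #21: R3 = 20 + 1 = 21  → 21 < 41, loop
  ADD #22: R3 = 21 + 1 = 22  → 22 < 41, loop
  ADD #23: R3 = 22 + 1 = 23  → 23 < 41, loop
  ADD #24: R3 = 23 + 1 = 24  → 24 < 41, loop
  ADD #25: R3 = 24 + 1 = 25  → 25 < 41, loop
  ADD #26: R3 = 25 + 1 = 26  → 26 < 41, loop
  ADD #27: R3 = 26 + 1 = 27  → 27 < 41, loop
  ADD #28: R3 = 27 + 1 = 28  → 28 < 41, loop
  ADD #29: R3 = 28 + 1 = 29  → 29 < 41, loop
  ADD #30: R3 = 29 + 1 = 30  → 30 < 41, loop
  ADD #31: R3 = 30 + 1 = 31  → 31 < 41, loop
  ADD #32: R3 = 31 + 1 = 32  → 32 < 41, loop
  ADD #33: R3 = 32 + 1 = 33  → 33 < 41, loop
  ADD #34: R3 = 33 + 1 = 34  → 34 < 41, loop
  ADD #35: R3 = 34 + 1 = 35  → 35 < 41, loop
  ADD #36: R3 = 35 + 1 = 36  → 36 < 41, loop
  ADD #37: R3 = 36 + 1 = 37  → 37 < 41, loop
  ADD #38: R3 = 37 + 1 = 38  → 38 < 41, loop
  ADD #39: R3 = 38 + 1 = 39  → 39 < 41, loop
  ADD #40: R3 = 39 + 1 = 40  → 40 < 41, loop
  ADD #41: R3 = 40 + 1 = 41  → 41 >= 41, exit
Total ADD instructions: 41

41


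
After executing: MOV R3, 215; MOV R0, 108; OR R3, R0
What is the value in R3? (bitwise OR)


Register state trace:
  MOV R3, 215  → R3 = 215 (0b11010111)
  MOV R0, 108  → R0 = 108 (0b01101100)
  OR R3, R0   → R3 = 215 OR 108 = 255 (0b11111111)
Final: R3 = 255

255


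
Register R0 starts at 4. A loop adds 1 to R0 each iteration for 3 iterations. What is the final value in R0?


Starting value: R0 = 4
  Iter 1: R0 = 4 + 1 = 5
  Iter 2: R0 = 5 + 1 = 6
  Iter 3: R0 = 6 + 1 = 7
Final: R0 = 7

7


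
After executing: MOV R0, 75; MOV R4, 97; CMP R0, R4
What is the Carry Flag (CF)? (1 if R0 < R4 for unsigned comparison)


Register state trace:
  MOV R0, 75  → R0 = 75
  MOV R4, 97  → R4 = 97
  CMP R0, R4  → unsigned 75 - 97: borrow occurs
  75 < 97, so CF = 1
CF = 1

1


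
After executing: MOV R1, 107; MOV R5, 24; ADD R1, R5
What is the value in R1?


Register state trace:
  MOV R1, 107  → R1 = 107
  MOV R5, 24  → R5 = 24
  ADD R1, R5  → R1 = 107 + 24 = 131
Final: R1 = 131

131


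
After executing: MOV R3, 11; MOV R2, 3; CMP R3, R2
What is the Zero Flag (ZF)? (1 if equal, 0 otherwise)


Register state trace:
  MOV R3, 11  → R3 = 11
  MOV R2, 3  → R2 = 3
  CMP R3, R2  → computes 11 - 3 = 8
  Result is nonzero, so values are not equal
ZF = 0

0


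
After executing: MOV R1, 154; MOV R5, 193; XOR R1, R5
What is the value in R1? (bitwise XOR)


Register state trace:
  MOV R1, 154  → R1 = 154 (0b10011010)
  MOV R5, 193  → R5 = 193 (0b11000001)
  XOR R1, R5  → R1 = 154 XOR 193 = 91 (0b01011011)
Final: R1 = 91

91


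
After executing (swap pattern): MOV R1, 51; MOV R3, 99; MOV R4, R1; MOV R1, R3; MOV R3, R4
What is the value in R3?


Register state trace (swap pattern):
  MOV R1, 51  → R1 = 51
  MOV R3, 99  → R3 = 99
  MOV R4, R1  → R4 = 51  (save R1)
  MOV R1, R3  → R1 = 99  (R1 gets R3's value)
  MOV R3, R4  → R3 = 51  (R3 gets saved value)
Final: R3 = 51

51


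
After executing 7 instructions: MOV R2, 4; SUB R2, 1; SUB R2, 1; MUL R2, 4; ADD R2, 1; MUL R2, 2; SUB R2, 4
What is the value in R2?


Register state trace:
  MOV R2, 4  → R2 = 4
  SUB R2, 1  → R2 = 4 - 1 = 3
  SUB R2, 1  → R2 = 3 - 1 = 2
  MUL R2, 4  → R2 = 2 * 4 = 8
  ADD R2, 1  → R2 = 8 + 1 = 9
  MUL R2, 2  → R2 = 9 * 2 = 18
  SUB R2, 4  → R2 = 18 - 4 = 14
Final: R2 = 14

14


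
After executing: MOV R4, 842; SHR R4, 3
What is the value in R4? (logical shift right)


Register state trace:
  MOV R4, 842  → R4 = 842
  SHR R4, 3  → R4 = 842 >> 3 = 842 // 2^3 = 105
Final: R4 = 105

105


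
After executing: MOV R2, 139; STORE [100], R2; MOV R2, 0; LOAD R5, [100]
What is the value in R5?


Register and memory trace:
  MOV R2, 139  → R2 = 139
  STORE [100], R2  → mem[100] = 139
  MOV R2, 0  → R2 = 0
  LOAD R5, [100]  → R5 = mem[100] = 139
Final: R5 = 139

139


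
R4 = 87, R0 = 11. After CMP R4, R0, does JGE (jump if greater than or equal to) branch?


Trace:
  R4 = 87, R0 = 11
  CMP R4, R0  → compares 87 vs 11
  JGE checks: is 87 greater than or equal to 11?
  87 > 11, so condition is true
Branch taken: Yes

Yes


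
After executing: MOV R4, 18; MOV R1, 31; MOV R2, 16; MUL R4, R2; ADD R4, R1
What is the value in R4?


Register state trace:
  MOV R4, 18  → R4 = 18
  MOV R1, 31  → R1 = 31
  MOV R2, 16  → R2 = 16
  MUL R4, R2  → R4 = 18 * 16 = 288
  ADD R4, R1  → R4 = 288 + 31 = 319
Final: R4 = 319

319


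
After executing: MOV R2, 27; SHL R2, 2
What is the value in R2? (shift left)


Register state trace:
  MOV R2, 27  → R2 = 27
  SHL R2, 2  → R2 = 27 << 2 = 27 * 2^2 = 108
Final: R2 = 108

108


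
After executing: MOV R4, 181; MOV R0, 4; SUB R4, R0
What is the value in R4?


Register state trace:
  MOV R4, 181  → R4 = 181
  MOV R0, 4  → R0 = 4
  SUB R4, R0  → R4 = 181 - 4 = 177
Final: R4 = 177

177


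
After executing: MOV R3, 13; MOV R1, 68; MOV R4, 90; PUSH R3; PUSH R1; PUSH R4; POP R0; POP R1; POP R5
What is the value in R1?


Stack trace (top is rightmost):
  MOV R3, 13  → R3 = 13
  MOV R1, 68  → R1 = 68
  MOV R4, 90  → R4 = 90
  PUSH R3  → stack: [13]
  PUSH R1  → stack: [13, 68]
  PUSH R4  → stack: [13, 68, 90]
  POP R0  → R0 = 90, stack: [13, 68]
  POP R1  → R1 = 68, stack: [13]
  POP R5  → R5 = 13, stack: []
Final: R1 = 68

68


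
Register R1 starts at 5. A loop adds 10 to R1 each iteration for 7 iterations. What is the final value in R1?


Starting value: R1 = 5
  Iter 1: R1 = 5 + 10 = 15
  Iter 2: R1 = 15 + 10 = 25
  Iter 3: R1 = 25 + 10 = 35
  Iter 4: R1 = 35 + 10 = 45
  Iter 5: R1 = 45 + 10 = 55
  Iter 6: R1 = 55 + 10 = 65
  Iter 7: R1 = 65 + 10 = 75
Final: R1 = 75

75


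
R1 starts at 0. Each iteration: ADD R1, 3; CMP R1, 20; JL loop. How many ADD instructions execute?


Loop trace (R1 starts at 0, target 20, step 3):
  ADD #1: R1 = 0 + 3 = 3  → 3 < 20, loop
  ADD #2: R1 = 3 + 3 = 6  → 6 < 20, loop
  ADD #3: R1 = 6 + 3 = 9  → 9 < 20, loop
  ADD #4: R1 = 9 + 3 = 12  → 12 < 20, loop
  ADD #5: R1 = 12 + 3 = 15  → 15 < 20, loop
  ADD #6: R1 = 15 + 3 = 18  → 18 < 20, loop
  ADD #7: R1 = 18 + 3 = 21  → 21 >= 20, exit
Total ADD instructions: 7

7


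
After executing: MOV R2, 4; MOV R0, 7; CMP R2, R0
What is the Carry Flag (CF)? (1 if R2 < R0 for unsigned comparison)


Register state trace:
  MOV R2, 4  → R2 = 4
  MOV R0, 7  → R0 = 7
  CMP R2, R0  → unsigned 4 - 7: borrow occurs
  4 < 7, so CF = 1
CF = 1

1


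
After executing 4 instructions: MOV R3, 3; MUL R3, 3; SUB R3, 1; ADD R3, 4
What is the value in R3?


Register state trace:
  MOV R3, 3  → R3 = 3
  MUL R3, 3  → R3 = 3 * 3 = 9
  SUB R3, 1  → R3 = 9 - 1 = 8
  ADD R3, 4  → R3 = 8 + 4 = 12
Final: R3 = 12

12


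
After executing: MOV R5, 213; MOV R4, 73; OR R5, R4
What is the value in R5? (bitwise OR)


Register state trace:
  MOV R5, 213  → R5 = 213 (0b11010101)
  MOV R4, 73  → R4 = 73 (0b01001001)
  OR R5, R4   → R5 = 213 OR 73 = 221 (0b11011101)
Final: R5 = 221

221


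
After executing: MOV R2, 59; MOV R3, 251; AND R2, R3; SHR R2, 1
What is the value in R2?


Register state trace:
  MOV R2, 59  → R2 = 59 (0b00111011)
  MOV R3, 251  → R3 = 251 (0b11111011)
  AND R2, R3  → R2 = 59 AND 251 = 59 (0b00111011)
  SHR R2, 1  → R2 = 59 >> 1 = 29
Final: R2 = 29

29


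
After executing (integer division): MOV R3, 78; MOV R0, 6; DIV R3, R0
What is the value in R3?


Register state trace:
  MOV R3, 78  → R3 = 78
  MOV R0, 6  → R0 = 6
  DIV R3, R0  → R3 = 78 // 6 = 13
Final: R3 = 13

13


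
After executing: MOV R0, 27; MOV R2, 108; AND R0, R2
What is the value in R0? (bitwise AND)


Register state trace:
  MOV R0, 27  → R0 = 27 (0b00011011)
  MOV R2, 108  → R2 = 108 (0b01101100)
  AND R0, R2  → R0 = 27 AND 108 = 8 (0b00001000)
Final: R0 = 8

8
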